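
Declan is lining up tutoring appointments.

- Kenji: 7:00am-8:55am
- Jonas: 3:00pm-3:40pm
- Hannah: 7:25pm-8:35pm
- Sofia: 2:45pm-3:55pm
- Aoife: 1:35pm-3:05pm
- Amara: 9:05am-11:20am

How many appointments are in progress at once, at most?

Sort all start/end points and keep a running count:
7:00am start Kenji → 1
8:55am end Kenji → 0
9:05am start Amara → 1
11:20am end Amara → 0
1:35pm start Aoife → 1
2:45pm start Sofia → 2
3:00pm start Jonas → 3
3:05pm end Aoife → 2
3:40pm end Jonas → 1
3:55pm end Sofia → 0
7:25pm start Hannah → 1
8:35pm end Hannah → 0
Peak is 3, at 3:00pm (Aoife, Jonas, Sofia).

3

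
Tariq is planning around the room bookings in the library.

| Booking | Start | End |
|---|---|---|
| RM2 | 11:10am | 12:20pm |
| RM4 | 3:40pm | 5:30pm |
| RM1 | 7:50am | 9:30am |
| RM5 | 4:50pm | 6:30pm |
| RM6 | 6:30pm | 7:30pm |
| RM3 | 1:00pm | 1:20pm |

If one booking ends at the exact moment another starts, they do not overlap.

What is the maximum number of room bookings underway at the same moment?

Sort all start/end points and keep a running count:
7:50am start RM1 → 1
9:30am end RM1 → 0
11:10am start RM2 → 1
12:20pm end RM2 → 0
1:00pm start RM3 → 1
1:20pm end RM3 → 0
3:40pm start RM4 → 1
4:50pm start RM5 → 2
5:30pm end RM4 → 1
6:30pm end RM5 → 0
6:30pm start RM6 → 1
7:30pm end RM6 → 0
Peak is 2, at 4:50pm (RM4, RM5).

2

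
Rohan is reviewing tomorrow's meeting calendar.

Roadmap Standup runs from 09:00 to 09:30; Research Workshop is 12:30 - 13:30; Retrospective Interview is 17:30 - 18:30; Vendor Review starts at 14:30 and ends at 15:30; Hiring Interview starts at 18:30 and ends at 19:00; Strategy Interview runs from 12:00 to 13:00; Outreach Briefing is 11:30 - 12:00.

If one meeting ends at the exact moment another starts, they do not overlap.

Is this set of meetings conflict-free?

Check each pair: they overlap iff neither finishes before the other starts.
Sorted by start: Roadmap Standup, Outreach Briefing, Strategy Interview, Research Workshop, Vendor Review, Retrospective Interview, Hiring Interview.
Outreach Briefing starts after Roadmap Standup ends, so nothing later overlaps Roadmap Standup either.
Strategy Interview starts exactly when Outreach Briefing ends (back-to-back, no overlap), so nothing later overlaps Outreach Briefing either.
Research Workshop starts before Strategy Interview ends → Strategy Interview and Research Workshop overlap.
That's a conflict, so the schedule is not conflict-free.

No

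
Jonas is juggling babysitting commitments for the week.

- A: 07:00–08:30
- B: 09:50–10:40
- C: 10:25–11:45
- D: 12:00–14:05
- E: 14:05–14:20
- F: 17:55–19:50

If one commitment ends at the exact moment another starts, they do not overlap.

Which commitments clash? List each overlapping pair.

Sorted by start: A, B, C, D, E, F.
B starts after A ends; A is clear from here.
C starts before B ends → B and C overlap.
D starts after B ends; B is clear from here.
D starts after C ends; C is clear from here.
E starts exactly when D ends (back-to-back, no overlap); D is clear from here.
F starts after E ends.

B & C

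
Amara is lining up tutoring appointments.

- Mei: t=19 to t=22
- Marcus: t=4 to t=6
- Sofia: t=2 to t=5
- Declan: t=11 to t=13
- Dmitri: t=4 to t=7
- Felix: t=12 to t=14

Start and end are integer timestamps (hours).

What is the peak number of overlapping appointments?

Sort all start/end points and keep a running count:
t=2 start Sofia → 1
t=4 start Dmitri → 2
t=4 start Marcus → 3
t=5 end Sofia → 2
t=6 end Marcus → 1
t=7 end Dmitri → 0
t=11 start Declan → 1
t=12 start Felix → 2
t=13 end Declan → 1
t=14 end Felix → 0
t=19 start Mei → 1
t=22 end Mei → 0
Peak is 3, at t=4 (Dmitri, Marcus, Sofia).

3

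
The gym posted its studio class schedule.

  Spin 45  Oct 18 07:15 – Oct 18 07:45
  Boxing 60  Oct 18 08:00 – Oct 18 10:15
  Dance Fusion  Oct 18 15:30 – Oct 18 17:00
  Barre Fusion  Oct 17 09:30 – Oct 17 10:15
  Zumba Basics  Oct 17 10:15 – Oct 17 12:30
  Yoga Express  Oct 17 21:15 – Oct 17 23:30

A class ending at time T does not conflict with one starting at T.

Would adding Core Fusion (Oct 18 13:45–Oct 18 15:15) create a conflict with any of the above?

No — it doesn't clash with anything

Barre Fusion: ends Oct 17 10:15 at or before Core Fusion starts Oct 18 13:45 → clear.
Zumba Basics: ends Oct 17 12:30 at or before Core Fusion starts Oct 18 13:45 → clear.
Yoga Express: ends Oct 17 23:30 at or before Core Fusion starts Oct 18 13:45 → clear.
Spin 45: ends Oct 18 07:45 at or before Core Fusion starts Oct 18 13:45 → clear.
Boxing 60: ends Oct 18 10:15 at or before Core Fusion starts Oct 18 13:45 → clear.
Dance Fusion: starts Oct 18 15:30 at or after Core Fusion ends Oct 18 15:15 → clear.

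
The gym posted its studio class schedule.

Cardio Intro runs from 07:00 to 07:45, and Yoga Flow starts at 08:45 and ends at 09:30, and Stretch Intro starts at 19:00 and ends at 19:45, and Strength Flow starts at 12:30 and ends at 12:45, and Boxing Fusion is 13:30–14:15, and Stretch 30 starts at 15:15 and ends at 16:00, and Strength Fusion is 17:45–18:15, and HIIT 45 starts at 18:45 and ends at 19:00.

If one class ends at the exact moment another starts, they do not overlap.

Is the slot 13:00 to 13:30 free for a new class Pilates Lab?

Cardio Intro: ends 07:45 at or before Pilates Lab starts 13:00 → clear.
Yoga Flow: ends 09:30 at or before Pilates Lab starts 13:00 → clear.
Strength Flow: ends 12:45 at or before Pilates Lab starts 13:00 → clear.
Boxing Fusion: starts 13:30 at or after Pilates Lab ends 13:30 → clear.
Stretch 30: starts 15:15 at or after Pilates Lab ends 13:30 → clear.
Strength Fusion: starts 17:45 at or after Pilates Lab ends 13:30 → clear.
HIIT 45: starts 18:45 at or after Pilates Lab ends 13:30 → clear.
Stretch Intro: starts 19:00 at or after Pilates Lab ends 13:30 → clear.

Yes — the slot is free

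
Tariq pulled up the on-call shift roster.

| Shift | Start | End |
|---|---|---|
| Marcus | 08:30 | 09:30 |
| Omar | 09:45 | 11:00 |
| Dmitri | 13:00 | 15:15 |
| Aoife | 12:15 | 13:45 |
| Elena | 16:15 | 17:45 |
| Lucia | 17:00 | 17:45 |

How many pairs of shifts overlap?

Two intervals overlap when each starts before the other ends.
Sorted by start: Marcus, Omar, Aoife, Dmitri, Elena, Lucia.
Omar starts after Marcus ends — done with Marcus.
Aoife starts after Omar ends — done with Omar.
Dmitri starts before Aoife ends → Aoife and Dmitri overlap.
Elena starts after Aoife ends — done with Aoife.
Elena starts after Dmitri ends — done with Dmitri.
Lucia starts before Elena ends → Elena and Lucia overlap.
Overlapping pairs: Aoife & Dmitri, Elena & Lucia — 2 in total.

2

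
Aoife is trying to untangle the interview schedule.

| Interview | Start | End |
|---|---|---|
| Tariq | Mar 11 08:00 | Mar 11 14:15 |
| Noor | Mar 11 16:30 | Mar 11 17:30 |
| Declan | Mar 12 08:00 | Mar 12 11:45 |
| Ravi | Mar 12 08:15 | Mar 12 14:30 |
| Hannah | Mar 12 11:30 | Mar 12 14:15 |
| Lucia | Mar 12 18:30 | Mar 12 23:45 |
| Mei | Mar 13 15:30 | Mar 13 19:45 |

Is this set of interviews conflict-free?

No

Check each pair: they overlap iff neither finishes before the other starts.
Sorted by start: Tariq, Noor, Declan, Ravi, Hannah, Lucia, Mei.
Noor starts after Tariq ends — done with Tariq.
Declan starts after Noor ends — done with Noor.
Ravi starts before Declan ends → Declan and Ravi overlap.
That's a conflict, so the schedule is not conflict-free.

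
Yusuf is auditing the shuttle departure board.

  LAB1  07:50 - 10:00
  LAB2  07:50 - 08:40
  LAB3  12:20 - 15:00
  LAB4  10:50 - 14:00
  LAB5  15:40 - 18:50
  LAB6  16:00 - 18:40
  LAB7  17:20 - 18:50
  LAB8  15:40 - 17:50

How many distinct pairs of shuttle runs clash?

Two intervals overlap when each starts before the other ends.
Sorted by start: LAB1, LAB2, LAB4, LAB3, LAB5, LAB8, LAB6, LAB7.
LAB2 starts before LAB1 ends → LAB1 and LAB2 overlap.
LAB4 starts after LAB1 ends; LAB1 is clear from here.
LAB4 starts after LAB2 ends; LAB2 is clear from here.
LAB3 starts before LAB4 ends → LAB4 and LAB3 overlap.
LAB5 starts after LAB4 ends; LAB4 is clear from here.
LAB5 starts after LAB3 ends; LAB3 is clear from here.
LAB8 starts before LAB5 ends → LAB5 and LAB8 overlap.
LAB6 starts before LAB5 ends → LAB5 and LAB6 overlap.
LAB7 starts before LAB5 ends → LAB5 and LAB7 overlap.
LAB6 starts before LAB8 ends → LAB8 and LAB6 overlap.
LAB7 starts before LAB8 ends → LAB8 and LAB7 overlap.
LAB7 starts before LAB6 ends → LAB6 and LAB7 overlap.
Overlapping pairs: LAB1 & LAB2, LAB3 & LAB4, LAB5 & LAB6, LAB5 & LAB7, LAB5 & LAB8, LAB6 & LAB7, LAB6 & LAB8, LAB7 & LAB8 — 8 in total.

8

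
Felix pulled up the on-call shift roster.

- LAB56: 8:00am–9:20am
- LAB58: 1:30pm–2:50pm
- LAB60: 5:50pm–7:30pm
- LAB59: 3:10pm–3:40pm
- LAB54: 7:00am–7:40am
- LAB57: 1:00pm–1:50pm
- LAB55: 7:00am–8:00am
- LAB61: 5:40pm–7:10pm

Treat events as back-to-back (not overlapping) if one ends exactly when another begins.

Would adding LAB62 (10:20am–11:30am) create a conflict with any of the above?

LAB54: ends 7:40am at or before LAB62 starts 10:20am → clear.
LAB55: ends 8:00am at or before LAB62 starts 10:20am → clear.
LAB56: ends 9:20am at or before LAB62 starts 10:20am → clear.
LAB57: starts 1:00pm at or after LAB62 ends 11:30am → clear.
LAB58: starts 1:30pm at or after LAB62 ends 11:30am → clear.
LAB59: starts 3:10pm at or after LAB62 ends 11:30am → clear.
LAB61: starts 5:40pm at or after LAB62 ends 11:30am → clear.
LAB60: starts 5:50pm at or after LAB62 ends 11:30am → clear.

No — it doesn't clash with anything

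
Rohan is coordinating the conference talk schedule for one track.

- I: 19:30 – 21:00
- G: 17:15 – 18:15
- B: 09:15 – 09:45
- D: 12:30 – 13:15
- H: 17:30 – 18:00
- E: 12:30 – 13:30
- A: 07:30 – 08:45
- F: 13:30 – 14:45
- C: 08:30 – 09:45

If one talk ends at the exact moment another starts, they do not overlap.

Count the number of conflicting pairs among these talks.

4

Sorted by start: A, C, B, D, E, F, G, H, I.
C starts before A ends → A and C overlap.
B starts after A ends, so nothing later overlaps A either.
B starts before C ends → C and B overlap.
D starts after C ends, so nothing later overlaps C either.
D starts after B ends, so nothing later overlaps B either.
E starts before D ends → D and E overlap.
F starts after D ends, so nothing later overlaps D either.
F starts exactly when E ends (back-to-back, no overlap), so nothing later overlaps E either.
G starts after F ends, so nothing later overlaps F either.
H starts before G ends → G and H overlap.
I starts after G ends.
I starts after H ends.
Overlapping pairs: A & C, B & C, D & E, G & H — 4 in total.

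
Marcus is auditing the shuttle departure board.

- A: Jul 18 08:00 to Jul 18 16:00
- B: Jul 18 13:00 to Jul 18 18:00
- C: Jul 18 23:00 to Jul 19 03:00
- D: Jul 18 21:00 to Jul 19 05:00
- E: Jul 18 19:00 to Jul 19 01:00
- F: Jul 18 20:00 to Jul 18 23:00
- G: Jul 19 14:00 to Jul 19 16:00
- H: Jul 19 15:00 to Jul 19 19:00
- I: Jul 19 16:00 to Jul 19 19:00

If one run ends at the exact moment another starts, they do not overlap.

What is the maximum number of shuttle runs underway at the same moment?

Sweep the timeline, counting +1 at each start and −1 at each end (ends before starts at a tie):
Jul 18 08:00 start A → 1
Jul 18 13:00 start B → 2
Jul 18 16:00 end A → 1
Jul 18 18:00 end B → 0
Jul 18 19:00 start E → 1
Jul 18 20:00 start F → 2
Jul 18 21:00 start D → 3
Jul 18 23:00 end F → 2
Jul 18 23:00 start C → 3
Jul 19 01:00 end E → 2
Jul 19 03:00 end C → 1
Jul 19 05:00 end D → 0
Jul 19 14:00 start G → 1
Jul 19 15:00 start H → 2
Jul 19 16:00 end G → 1
Jul 19 16:00 start I → 2
Jul 19 19:00 end H → 1
Jul 19 19:00 end I → 0
Peak is 3, at Jul 18 21:00 (D, E, F).

3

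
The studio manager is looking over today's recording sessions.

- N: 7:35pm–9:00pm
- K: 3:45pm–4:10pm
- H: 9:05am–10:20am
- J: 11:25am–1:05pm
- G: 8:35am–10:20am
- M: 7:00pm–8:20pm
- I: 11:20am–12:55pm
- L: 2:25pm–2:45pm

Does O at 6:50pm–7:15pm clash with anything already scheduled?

Yes — it overlaps M

G: ends 10:20am at or before O starts 6:50pm → clear.
H: ends 10:20am at or before O starts 6:50pm → clear.
I: ends 12:55pm at or before O starts 6:50pm → clear.
J: ends 1:05pm at or before O starts 6:50pm → clear.
L: ends 2:45pm at or before O starts 6:50pm → clear.
K: ends 4:10pm at or before O starts 6:50pm → clear.
M: starts 7:00pm before O ends 7:15pm, and ends 8:20pm after O starts 6:50pm → overlap.
N: starts 7:35pm at or after O ends 7:15pm → clear.
O overlaps M.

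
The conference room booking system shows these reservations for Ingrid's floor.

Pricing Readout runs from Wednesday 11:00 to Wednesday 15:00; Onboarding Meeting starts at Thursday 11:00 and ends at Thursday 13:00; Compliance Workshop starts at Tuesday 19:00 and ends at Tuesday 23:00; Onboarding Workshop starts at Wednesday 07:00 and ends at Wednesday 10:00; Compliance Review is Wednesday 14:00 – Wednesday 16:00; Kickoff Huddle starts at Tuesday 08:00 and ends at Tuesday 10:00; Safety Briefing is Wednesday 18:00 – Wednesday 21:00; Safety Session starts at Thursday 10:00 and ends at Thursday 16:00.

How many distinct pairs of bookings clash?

2

Sorted by start: Kickoff Huddle, Compliance Workshop, Onboarding Workshop, Pricing Readout, Compliance Review, Safety Briefing, Safety Session, Onboarding Meeting.
Compliance Workshop starts after Kickoff Huddle ends, so Kickoff Huddle has no further overlaps.
Onboarding Workshop starts after Compliance Workshop ends, so Compliance Workshop has no further overlaps.
Pricing Readout starts after Onboarding Workshop ends, so Onboarding Workshop has no further overlaps.
Compliance Review starts before Pricing Readout ends → Pricing Readout and Compliance Review overlap.
Safety Briefing starts after Pricing Readout ends, so Pricing Readout has no further overlaps.
Safety Briefing starts after Compliance Review ends, so Compliance Review has no further overlaps.
Safety Session starts after Safety Briefing ends, so Safety Briefing has no further overlaps.
Onboarding Meeting starts before Safety Session ends → Safety Session and Onboarding Meeting overlap.
Overlapping pairs: Compliance Review & Pricing Readout, Onboarding Meeting & Safety Session — 2 in total.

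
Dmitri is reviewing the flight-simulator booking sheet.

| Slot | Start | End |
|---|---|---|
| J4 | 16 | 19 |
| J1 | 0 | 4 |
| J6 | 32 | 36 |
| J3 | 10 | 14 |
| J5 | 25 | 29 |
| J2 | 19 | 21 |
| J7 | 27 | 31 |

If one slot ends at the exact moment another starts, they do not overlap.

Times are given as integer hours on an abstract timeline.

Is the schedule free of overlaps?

Two intervals overlap when each starts before the other ends.
Sorted by start: J1, J3, J4, J2, J5, J7, J6.
J3 starts after J1 ends — done with J1.
J4 starts after J3 ends — done with J3.
J2 starts exactly when J4 ends (back-to-back, no overlap) — done with J4.
J5 starts after J2 ends — done with J2.
J7 starts before J5 ends → J5 and J7 overlap.
That's a conflict, so the schedule is not conflict-free.

No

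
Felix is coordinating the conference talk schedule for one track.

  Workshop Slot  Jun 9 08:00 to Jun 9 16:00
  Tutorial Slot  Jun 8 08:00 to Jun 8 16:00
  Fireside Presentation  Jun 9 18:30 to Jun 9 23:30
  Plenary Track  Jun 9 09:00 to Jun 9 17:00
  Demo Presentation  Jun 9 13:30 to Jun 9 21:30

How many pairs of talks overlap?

4

Sorted by start: Tutorial Slot, Workshop Slot, Plenary Track, Demo Presentation, Fireside Presentation.
Workshop Slot starts after Tutorial Slot ends — done with Tutorial Slot.
Plenary Track starts before Workshop Slot ends → Workshop Slot and Plenary Track overlap.
Demo Presentation starts before Workshop Slot ends → Workshop Slot and Demo Presentation overlap.
Fireside Presentation starts after Workshop Slot ends.
Demo Presentation starts before Plenary Track ends → Plenary Track and Demo Presentation overlap.
Fireside Presentation starts after Plenary Track ends.
Fireside Presentation starts before Demo Presentation ends → Demo Presentation and Fireside Presentation overlap.
Overlapping pairs: Demo Presentation & Fireside Presentation, Demo Presentation & Plenary Track, Demo Presentation & Workshop Slot, Plenary Track & Workshop Slot — 4 in total.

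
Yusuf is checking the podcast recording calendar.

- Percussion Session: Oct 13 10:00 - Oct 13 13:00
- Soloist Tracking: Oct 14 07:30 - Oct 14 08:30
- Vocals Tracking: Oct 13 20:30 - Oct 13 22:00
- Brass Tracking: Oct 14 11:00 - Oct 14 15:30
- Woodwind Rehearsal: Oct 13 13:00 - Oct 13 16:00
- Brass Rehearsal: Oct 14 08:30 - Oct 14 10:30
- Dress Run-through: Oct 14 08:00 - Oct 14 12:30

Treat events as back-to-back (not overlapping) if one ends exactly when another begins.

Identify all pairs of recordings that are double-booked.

Brass Rehearsal & Dress Run-through, Brass Tracking & Dress Run-through, Dress Run-through & Soloist Tracking

Sorted by start: Percussion Session, Woodwind Rehearsal, Vocals Tracking, Soloist Tracking, Dress Run-through, Brass Rehearsal, Brass Tracking.
Woodwind Rehearsal starts exactly when Percussion Session ends (back-to-back, no overlap), so nothing later overlaps Percussion Session either.
Vocals Tracking starts after Woodwind Rehearsal ends, so nothing later overlaps Woodwind Rehearsal either.
Soloist Tracking starts after Vocals Tracking ends, so nothing later overlaps Vocals Tracking either.
Dress Run-through starts before Soloist Tracking ends → Soloist Tracking and Dress Run-through overlap.
Brass Rehearsal starts exactly when Soloist Tracking ends (back-to-back, no overlap), so nothing later overlaps Soloist Tracking either.
Brass Rehearsal starts before Dress Run-through ends → Dress Run-through and Brass Rehearsal overlap.
Brass Tracking starts before Dress Run-through ends → Dress Run-through and Brass Tracking overlap.
Brass Tracking starts after Brass Rehearsal ends.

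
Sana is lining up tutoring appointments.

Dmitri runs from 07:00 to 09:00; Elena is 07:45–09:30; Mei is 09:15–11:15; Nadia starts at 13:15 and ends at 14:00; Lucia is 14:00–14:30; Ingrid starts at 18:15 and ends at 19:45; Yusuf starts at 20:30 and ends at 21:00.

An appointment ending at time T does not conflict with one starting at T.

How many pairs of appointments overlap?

2

Check each pair: they overlap iff neither finishes before the other starts.
Sorted by start: Dmitri, Elena, Mei, Nadia, Lucia, Ingrid, Yusuf.
Elena starts before Dmitri ends → Dmitri and Elena overlap.
Mei starts after Dmitri ends; Dmitri is clear from here.
Mei starts before Elena ends → Elena and Mei overlap.
Nadia starts after Elena ends; Elena is clear from here.
Nadia starts after Mei ends; Mei is clear from here.
Lucia starts exactly when Nadia ends (back-to-back, no overlap); Nadia is clear from here.
Ingrid starts after Lucia ends; Lucia is clear from here.
Yusuf starts after Ingrid ends.
Overlapping pairs: Dmitri & Elena, Elena & Mei — 2 in total.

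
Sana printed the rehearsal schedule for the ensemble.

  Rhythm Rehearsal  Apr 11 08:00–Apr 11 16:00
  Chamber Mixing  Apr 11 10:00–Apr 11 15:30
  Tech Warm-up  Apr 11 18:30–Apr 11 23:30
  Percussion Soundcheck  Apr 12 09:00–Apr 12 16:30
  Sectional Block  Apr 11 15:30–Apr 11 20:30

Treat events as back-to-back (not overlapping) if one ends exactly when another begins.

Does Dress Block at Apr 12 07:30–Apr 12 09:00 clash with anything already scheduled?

No — it doesn't clash with anything

Rhythm Rehearsal: ends Apr 11 16:00 at or before Dress Block starts Apr 12 07:30 → clear.
Chamber Mixing: ends Apr 11 15:30 at or before Dress Block starts Apr 12 07:30 → clear.
Sectional Block: ends Apr 11 20:30 at or before Dress Block starts Apr 12 07:30 → clear.
Tech Warm-up: ends Apr 11 23:30 at or before Dress Block starts Apr 12 07:30 → clear.
Percussion Soundcheck: starts Apr 12 09:00 at or after Dress Block ends Apr 12 09:00 → clear.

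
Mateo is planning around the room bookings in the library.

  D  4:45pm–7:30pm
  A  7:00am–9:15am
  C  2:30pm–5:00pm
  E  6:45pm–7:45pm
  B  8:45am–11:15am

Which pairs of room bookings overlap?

Sorted by start: A, B, C, D, E.
B starts before A ends → A and B overlap.
C starts after A ends, so nothing later overlaps A either.
C starts after B ends, so nothing later overlaps B either.
D starts before C ends → C and D overlap.
E starts after C ends.
E starts before D ends → D and E overlap.

A & B, C & D, D & E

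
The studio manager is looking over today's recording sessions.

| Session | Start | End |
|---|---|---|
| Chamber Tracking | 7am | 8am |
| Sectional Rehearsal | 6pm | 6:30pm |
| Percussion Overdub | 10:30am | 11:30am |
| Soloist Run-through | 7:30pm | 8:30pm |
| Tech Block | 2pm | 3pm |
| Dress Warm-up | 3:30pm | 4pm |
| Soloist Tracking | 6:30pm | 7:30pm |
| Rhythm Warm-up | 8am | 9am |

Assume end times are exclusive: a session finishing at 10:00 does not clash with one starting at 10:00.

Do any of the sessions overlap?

Sorted by start: Chamber Tracking, Rhythm Warm-up, Percussion Overdub, Tech Block, Dress Warm-up, Sectional Rehearsal, Soloist Tracking, Soloist Run-through.
Rhythm Warm-up starts exactly when Chamber Tracking ends (back-to-back, no overlap), so Chamber Tracking has no further overlaps.
Percussion Overdub starts after Rhythm Warm-up ends, so Rhythm Warm-up has no further overlaps.
Tech Block starts after Percussion Overdub ends, so Percussion Overdub has no further overlaps.
Dress Warm-up starts after Tech Block ends, so Tech Block has no further overlaps.
Sectional Rehearsal starts after Dress Warm-up ends, so Dress Warm-up has no further overlaps.
Soloist Tracking starts exactly when Sectional Rehearsal ends (back-to-back, no overlap), so Sectional Rehearsal has no further overlaps.
Soloist Run-through starts exactly when Soloist Tracking ends (back-to-back, no overlap).
Every pair is clear; the schedule has no overlaps.

No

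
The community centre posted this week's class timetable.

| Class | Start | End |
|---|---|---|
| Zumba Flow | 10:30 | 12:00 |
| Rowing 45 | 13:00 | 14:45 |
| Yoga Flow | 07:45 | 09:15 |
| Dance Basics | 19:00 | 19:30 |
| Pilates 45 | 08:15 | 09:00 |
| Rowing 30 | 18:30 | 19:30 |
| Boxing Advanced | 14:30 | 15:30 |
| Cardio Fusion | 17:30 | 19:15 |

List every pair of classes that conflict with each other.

Boxing Advanced & Rowing 45, Cardio Fusion & Dance Basics, Cardio Fusion & Rowing 30, Dance Basics & Rowing 30, Pilates 45 & Yoga Flow

Sorted by start: Yoga Flow, Pilates 45, Zumba Flow, Rowing 45, Boxing Advanced, Cardio Fusion, Rowing 30, Dance Basics.
Pilates 45 starts before Yoga Flow ends → Yoga Flow and Pilates 45 overlap.
Zumba Flow starts after Yoga Flow ends, so Yoga Flow has no further overlaps.
Zumba Flow starts after Pilates 45 ends, so Pilates 45 has no further overlaps.
Rowing 45 starts after Zumba Flow ends, so Zumba Flow has no further overlaps.
Boxing Advanced starts before Rowing 45 ends → Rowing 45 and Boxing Advanced overlap.
Cardio Fusion starts after Rowing 45 ends, so Rowing 45 has no further overlaps.
Cardio Fusion starts after Boxing Advanced ends, so Boxing Advanced has no further overlaps.
Rowing 30 starts before Cardio Fusion ends → Cardio Fusion and Rowing 30 overlap.
Dance Basics starts before Cardio Fusion ends → Cardio Fusion and Dance Basics overlap.
Dance Basics starts before Rowing 30 ends → Rowing 30 and Dance Basics overlap.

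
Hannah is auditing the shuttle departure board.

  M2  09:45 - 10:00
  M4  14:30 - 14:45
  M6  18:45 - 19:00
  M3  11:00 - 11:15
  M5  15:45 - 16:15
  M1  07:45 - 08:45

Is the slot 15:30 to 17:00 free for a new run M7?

No — it overlaps M5

M1: ends 08:45 at or before M7 starts 15:30 → clear.
M2: ends 10:00 at or before M7 starts 15:30 → clear.
M3: ends 11:15 at or before M7 starts 15:30 → clear.
M4: ends 14:45 at or before M7 starts 15:30 → clear.
M5: starts 15:45 before M7 ends 17:00, and ends 16:15 after M7 starts 15:30 → overlap.
M6: starts 18:45 at or after M7 ends 17:00 → clear.
M7 overlaps M5.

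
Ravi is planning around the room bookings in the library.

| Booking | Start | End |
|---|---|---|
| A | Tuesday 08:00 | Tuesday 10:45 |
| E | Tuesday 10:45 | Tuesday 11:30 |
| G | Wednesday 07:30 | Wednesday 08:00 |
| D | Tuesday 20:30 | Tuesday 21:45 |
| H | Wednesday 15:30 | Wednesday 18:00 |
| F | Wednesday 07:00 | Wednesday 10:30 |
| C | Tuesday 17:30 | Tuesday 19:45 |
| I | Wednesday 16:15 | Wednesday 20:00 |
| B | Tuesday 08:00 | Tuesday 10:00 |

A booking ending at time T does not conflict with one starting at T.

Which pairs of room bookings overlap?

Sorted by start: A, B, E, C, D, F, G, H, I.
B starts before A ends → A and B overlap.
E starts exactly when A ends (back-to-back, no overlap) — done with A.
E starts after B ends — done with B.
C starts after E ends — done with E.
D starts after C ends — done with C.
F starts after D ends — done with D.
G starts before F ends → F and G overlap.
H starts after F ends — done with F.
H starts after G ends — done with G.
I starts before H ends → H and I overlap.

A & B, F & G, H & I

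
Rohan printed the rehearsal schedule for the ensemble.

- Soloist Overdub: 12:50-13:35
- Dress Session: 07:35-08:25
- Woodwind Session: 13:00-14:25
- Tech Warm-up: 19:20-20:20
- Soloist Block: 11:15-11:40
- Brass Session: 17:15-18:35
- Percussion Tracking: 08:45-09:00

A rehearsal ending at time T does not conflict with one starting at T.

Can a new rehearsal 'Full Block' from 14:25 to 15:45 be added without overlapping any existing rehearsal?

Dress Session: ends 08:25 at or before Full Block starts 14:25 → clear.
Percussion Tracking: ends 09:00 at or before Full Block starts 14:25 → clear.
Soloist Block: ends 11:40 at or before Full Block starts 14:25 → clear.
Soloist Overdub: ends 13:35 at or before Full Block starts 14:25 → clear.
Woodwind Session: ends 14:25 at or before Full Block starts 14:25 → clear.
Brass Session: starts 17:15 at or after Full Block ends 15:45 → clear.
Tech Warm-up: starts 19:20 at or after Full Block ends 15:45 → clear.

Yes — the slot is free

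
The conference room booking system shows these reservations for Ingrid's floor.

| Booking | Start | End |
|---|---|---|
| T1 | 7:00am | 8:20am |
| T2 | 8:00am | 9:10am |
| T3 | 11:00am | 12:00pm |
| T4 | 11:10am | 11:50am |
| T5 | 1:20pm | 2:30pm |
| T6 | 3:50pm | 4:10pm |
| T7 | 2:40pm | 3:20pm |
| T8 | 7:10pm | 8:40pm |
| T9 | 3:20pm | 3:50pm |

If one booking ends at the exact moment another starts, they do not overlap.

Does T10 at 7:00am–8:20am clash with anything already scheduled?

T1: starts 7:00am before T10 ends 8:20am, and ends 8:20am after T10 starts 7:00am → overlap.
T2: starts 8:00am before T10 ends 8:20am, and ends 9:10am after T10 starts 7:00am → overlap.
T3: starts 11:00am at or after T10 ends 8:20am → clear.
T4: starts 11:10am at or after T10 ends 8:20am → clear.
T5: starts 1:20pm at or after T10 ends 8:20am → clear.
T7: starts 2:40pm at or after T10 ends 8:20am → clear.
T9: starts 3:20pm at or after T10 ends 8:20am → clear.
T6: starts 3:50pm at or after T10 ends 8:20am → clear.
T8: starts 7:10pm at or after T10 ends 8:20am → clear.
T10 overlaps T1, T2.

Yes — it overlaps T1, T2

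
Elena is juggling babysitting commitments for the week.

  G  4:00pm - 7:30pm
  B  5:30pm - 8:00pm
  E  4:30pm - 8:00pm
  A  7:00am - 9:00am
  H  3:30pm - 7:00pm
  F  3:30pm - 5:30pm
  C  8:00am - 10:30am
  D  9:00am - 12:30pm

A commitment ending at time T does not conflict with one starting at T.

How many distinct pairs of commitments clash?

11

Check each pair: they overlap iff neither finishes before the other starts.
Sorted by start: A, C, D, F, H, G, E, B.
C starts before A ends → A and C overlap.
D starts exactly when A ends (back-to-back, no overlap) — done with A.
D starts before C ends → C and D overlap.
F starts after C ends — done with C.
F starts after D ends — done with D.
H starts before F ends → F and H overlap.
G starts before F ends → F and G overlap.
E starts before F ends → F and E overlap.
B starts exactly when F ends (back-to-back, no overlap).
G starts before H ends → H and G overlap.
E starts before H ends → H and E overlap.
B starts before H ends → H and B overlap.
E starts before G ends → G and E overlap.
B starts before G ends → G and B overlap.
B starts before E ends → E and B overlap.
Overlapping pairs: A & C, B & E, B & G, B & H, C & D, E & F, E & G, E & H, F & G, F & H, G & H — 11 in total.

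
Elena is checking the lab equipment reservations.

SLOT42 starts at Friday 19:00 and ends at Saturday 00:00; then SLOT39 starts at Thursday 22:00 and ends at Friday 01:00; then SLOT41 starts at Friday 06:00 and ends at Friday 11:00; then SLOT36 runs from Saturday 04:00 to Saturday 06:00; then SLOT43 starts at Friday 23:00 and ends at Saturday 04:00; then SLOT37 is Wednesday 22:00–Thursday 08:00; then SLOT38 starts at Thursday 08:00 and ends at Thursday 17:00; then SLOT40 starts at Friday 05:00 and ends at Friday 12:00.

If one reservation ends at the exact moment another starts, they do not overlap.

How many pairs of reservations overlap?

2

Sorted by start: SLOT37, SLOT38, SLOT39, SLOT40, SLOT41, SLOT42, SLOT43, SLOT36.
SLOT38 starts exactly when SLOT37 ends (back-to-back, no overlap) — done with SLOT37.
SLOT39 starts after SLOT38 ends — done with SLOT38.
SLOT40 starts after SLOT39 ends — done with SLOT39.
SLOT41 starts before SLOT40 ends → SLOT40 and SLOT41 overlap.
SLOT42 starts after SLOT40 ends — done with SLOT40.
SLOT42 starts after SLOT41 ends — done with SLOT41.
SLOT43 starts before SLOT42 ends → SLOT42 and SLOT43 overlap.
SLOT36 starts after SLOT42 ends.
SLOT36 starts exactly when SLOT43 ends (back-to-back, no overlap).
Overlapping pairs: SLOT40 & SLOT41, SLOT42 & SLOT43 — 2 in total.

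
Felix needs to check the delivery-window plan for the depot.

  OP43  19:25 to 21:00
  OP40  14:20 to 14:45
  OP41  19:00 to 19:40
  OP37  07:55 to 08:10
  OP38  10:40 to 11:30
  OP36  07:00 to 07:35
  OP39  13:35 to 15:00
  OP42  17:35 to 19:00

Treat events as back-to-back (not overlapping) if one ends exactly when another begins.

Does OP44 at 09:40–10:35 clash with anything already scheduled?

OP36: ends 07:35 at or before OP44 starts 09:40 → clear.
OP37: ends 08:10 at or before OP44 starts 09:40 → clear.
OP38: starts 10:40 at or after OP44 ends 10:35 → clear.
OP39: starts 13:35 at or after OP44 ends 10:35 → clear.
OP40: starts 14:20 at or after OP44 ends 10:35 → clear.
OP42: starts 17:35 at or after OP44 ends 10:35 → clear.
OP41: starts 19:00 at or after OP44 ends 10:35 → clear.
OP43: starts 19:25 at or after OP44 ends 10:35 → clear.

No — it doesn't clash with anything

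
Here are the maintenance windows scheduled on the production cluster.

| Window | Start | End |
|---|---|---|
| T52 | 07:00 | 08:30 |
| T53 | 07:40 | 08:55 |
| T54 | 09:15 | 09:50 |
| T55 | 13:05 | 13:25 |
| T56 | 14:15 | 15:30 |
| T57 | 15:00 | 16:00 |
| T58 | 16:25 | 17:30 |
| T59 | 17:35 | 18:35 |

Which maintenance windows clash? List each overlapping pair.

Two intervals overlap when each starts before the other ends.
Sorted by start: T52, T53, T54, T55, T56, T57, T58, T59.
T53 starts before T52 ends → T52 and T53 overlap.
T54 starts after T52 ends, so T52 has no further overlaps.
T54 starts after T53 ends, so T53 has no further overlaps.
T55 starts after T54 ends, so T54 has no further overlaps.
T56 starts after T55 ends, so T55 has no further overlaps.
T57 starts before T56 ends → T56 and T57 overlap.
T58 starts after T56 ends, so T56 has no further overlaps.
T58 starts after T57 ends, so T57 has no further overlaps.
T59 starts after T58 ends.

T52 & T53, T56 & T57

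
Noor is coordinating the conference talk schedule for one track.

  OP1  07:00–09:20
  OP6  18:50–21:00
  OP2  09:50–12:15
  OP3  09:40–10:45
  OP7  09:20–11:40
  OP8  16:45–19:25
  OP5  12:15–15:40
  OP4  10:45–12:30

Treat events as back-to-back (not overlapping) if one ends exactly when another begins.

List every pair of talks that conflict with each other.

Sorted by start: OP1, OP7, OP3, OP2, OP4, OP5, OP8, OP6.
OP7 starts exactly when OP1 ends (back-to-back, no overlap), so OP1 has no further overlaps.
OP3 starts before OP7 ends → OP7 and OP3 overlap.
OP2 starts before OP7 ends → OP7 and OP2 overlap.
OP4 starts before OP7 ends → OP7 and OP4 overlap.
OP5 starts after OP7 ends, so OP7 has no further overlaps.
OP2 starts before OP3 ends → OP3 and OP2 overlap.
OP4 starts exactly when OP3 ends (back-to-back, no overlap), so OP3 has no further overlaps.
OP4 starts before OP2 ends → OP2 and OP4 overlap.
OP5 starts exactly when OP2 ends (back-to-back, no overlap), so OP2 has no further overlaps.
OP5 starts before OP4 ends → OP4 and OP5 overlap.
OP8 starts after OP4 ends, so OP4 has no further overlaps.
OP8 starts after OP5 ends, so OP5 has no further overlaps.
OP6 starts before OP8 ends → OP8 and OP6 overlap.

OP2 & OP3, OP2 & OP4, OP2 & OP7, OP3 & OP7, OP4 & OP5, OP4 & OP7, OP6 & OP8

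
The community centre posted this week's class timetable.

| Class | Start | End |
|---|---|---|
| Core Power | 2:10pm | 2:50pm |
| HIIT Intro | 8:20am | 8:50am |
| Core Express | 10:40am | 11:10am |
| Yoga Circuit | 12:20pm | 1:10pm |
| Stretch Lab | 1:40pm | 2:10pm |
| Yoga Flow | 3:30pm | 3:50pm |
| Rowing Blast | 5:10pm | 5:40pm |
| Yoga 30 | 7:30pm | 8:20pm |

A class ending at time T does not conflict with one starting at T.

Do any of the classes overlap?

Sorted by start: HIIT Intro, Core Express, Yoga Circuit, Stretch Lab, Core Power, Yoga Flow, Rowing Blast, Yoga 30.
Core Express starts after HIIT Intro ends, so HIIT Intro has no further overlaps.
Yoga Circuit starts after Core Express ends, so Core Express has no further overlaps.
Stretch Lab starts after Yoga Circuit ends, so Yoga Circuit has no further overlaps.
Core Power starts exactly when Stretch Lab ends (back-to-back, no overlap), so Stretch Lab has no further overlaps.
Yoga Flow starts after Core Power ends, so Core Power has no further overlaps.
Rowing Blast starts after Yoga Flow ends, so Yoga Flow has no further overlaps.
Yoga 30 starts after Rowing Blast ends.
Every pair is clear; the schedule has no overlaps.

No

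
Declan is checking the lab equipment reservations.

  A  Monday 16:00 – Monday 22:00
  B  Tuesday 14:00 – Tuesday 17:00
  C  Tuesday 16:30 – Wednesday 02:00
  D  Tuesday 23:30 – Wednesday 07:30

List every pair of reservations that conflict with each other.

B & C, C & D

Two intervals overlap when each starts before the other ends.
Sorted by start: A, B, C, D.
B starts after A ends, so nothing later overlaps A either.
C starts before B ends → B and C overlap.
D starts after B ends.
D starts before C ends → C and D overlap.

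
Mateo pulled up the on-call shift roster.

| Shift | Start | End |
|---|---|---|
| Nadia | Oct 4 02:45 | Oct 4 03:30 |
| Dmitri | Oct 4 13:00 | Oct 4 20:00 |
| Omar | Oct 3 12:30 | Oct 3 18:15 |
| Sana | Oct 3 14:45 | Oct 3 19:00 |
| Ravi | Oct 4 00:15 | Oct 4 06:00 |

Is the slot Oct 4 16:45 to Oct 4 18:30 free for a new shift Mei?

No — it overlaps Dmitri

Omar: ends Oct 3 18:15 at or before Mei starts Oct 4 16:45 → clear.
Sana: ends Oct 3 19:00 at or before Mei starts Oct 4 16:45 → clear.
Ravi: ends Oct 4 06:00 at or before Mei starts Oct 4 16:45 → clear.
Nadia: ends Oct 4 03:30 at or before Mei starts Oct 4 16:45 → clear.
Dmitri: starts Oct 4 13:00 before Mei ends Oct 4 18:30, and ends Oct 4 20:00 after Mei starts Oct 4 16:45 → overlap.
Mei overlaps Dmitri.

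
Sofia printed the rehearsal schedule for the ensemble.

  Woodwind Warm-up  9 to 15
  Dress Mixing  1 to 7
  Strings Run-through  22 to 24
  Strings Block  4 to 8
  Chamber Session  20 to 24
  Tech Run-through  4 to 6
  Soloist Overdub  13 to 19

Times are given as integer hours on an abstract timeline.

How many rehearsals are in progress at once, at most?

3

Sweep the timeline, counting +1 at each start and −1 at each end (ends before starts at a tie):
1 start Dress Mixing → 1
4 start Strings Block → 2
4 start Tech Run-through → 3
6 end Tech Run-through → 2
7 end Dress Mixing → 1
8 end Strings Block → 0
9 start Woodwind Warm-up → 1
13 start Soloist Overdub → 2
15 end Woodwind Warm-up → 1
19 end Soloist Overdub → 0
20 start Chamber Session → 1
22 start Strings Run-through → 2
24 end Chamber Session → 1
24 end Strings Run-through → 0
Peak is 3, at 4 (Dress Mixing, Strings Block, Tech Run-through).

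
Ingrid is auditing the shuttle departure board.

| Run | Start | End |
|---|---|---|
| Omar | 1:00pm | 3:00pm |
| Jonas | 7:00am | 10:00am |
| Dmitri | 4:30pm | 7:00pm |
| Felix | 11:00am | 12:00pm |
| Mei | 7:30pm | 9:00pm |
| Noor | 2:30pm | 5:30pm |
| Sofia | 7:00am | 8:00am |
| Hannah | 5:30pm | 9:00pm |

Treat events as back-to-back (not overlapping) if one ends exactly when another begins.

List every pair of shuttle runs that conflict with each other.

Dmitri & Hannah, Dmitri & Noor, Hannah & Mei, Jonas & Sofia, Noor & Omar

Sorted by start: Jonas, Sofia, Felix, Omar, Noor, Dmitri, Hannah, Mei.
Sofia starts before Jonas ends → Jonas and Sofia overlap.
Felix starts after Jonas ends, so Jonas has no further overlaps.
Felix starts after Sofia ends, so Sofia has no further overlaps.
Omar starts after Felix ends, so Felix has no further overlaps.
Noor starts before Omar ends → Omar and Noor overlap.
Dmitri starts after Omar ends, so Omar has no further overlaps.
Dmitri starts before Noor ends → Noor and Dmitri overlap.
Hannah starts exactly when Noor ends (back-to-back, no overlap), so Noor has no further overlaps.
Hannah starts before Dmitri ends → Dmitri and Hannah overlap.
Mei starts after Dmitri ends.
Mei starts before Hannah ends → Hannah and Mei overlap.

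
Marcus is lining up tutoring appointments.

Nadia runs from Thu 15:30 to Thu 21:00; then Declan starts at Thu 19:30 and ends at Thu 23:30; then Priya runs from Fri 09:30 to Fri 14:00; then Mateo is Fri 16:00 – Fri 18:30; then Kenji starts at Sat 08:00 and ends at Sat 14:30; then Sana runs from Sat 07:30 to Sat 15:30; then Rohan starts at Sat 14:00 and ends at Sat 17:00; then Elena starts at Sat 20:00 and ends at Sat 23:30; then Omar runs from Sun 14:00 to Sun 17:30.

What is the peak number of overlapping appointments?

Sort all start/end points and keep a running count:
Thu 15:30 start Nadia → 1
Thu 19:30 start Declan → 2
Thu 21:00 end Nadia → 1
Thu 23:30 end Declan → 0
Fri 09:30 start Priya → 1
Fri 14:00 end Priya → 0
Fri 16:00 start Mateo → 1
Fri 18:30 end Mateo → 0
Sat 07:30 start Sana → 1
Sat 08:00 start Kenji → 2
Sat 14:00 start Rohan → 3
Sat 14:30 end Kenji → 2
Sat 15:30 end Sana → 1
Sat 17:00 end Rohan → 0
Sat 20:00 start Elena → 1
Sat 23:30 end Elena → 0
Sun 14:00 start Omar → 1
Sun 17:30 end Omar → 0
Peak is 3, at Sat 14:00 (Kenji, Rohan, Sana).

3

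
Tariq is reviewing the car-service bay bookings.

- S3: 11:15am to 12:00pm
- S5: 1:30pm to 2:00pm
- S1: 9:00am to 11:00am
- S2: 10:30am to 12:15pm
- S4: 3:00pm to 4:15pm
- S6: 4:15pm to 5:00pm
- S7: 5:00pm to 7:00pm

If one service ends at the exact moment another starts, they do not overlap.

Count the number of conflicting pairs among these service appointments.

Two intervals overlap when each starts before the other ends.
Sorted by start: S1, S2, S3, S5, S4, S6, S7.
S2 starts before S1 ends → S1 and S2 overlap.
S3 starts after S1 ends, so nothing later overlaps S1 either.
S3 starts before S2 ends → S2 and S3 overlap.
S5 starts after S2 ends, so nothing later overlaps S2 either.
S5 starts after S3 ends, so nothing later overlaps S3 either.
S4 starts after S5 ends, so nothing later overlaps S5 either.
S6 starts exactly when S4 ends (back-to-back, no overlap), so nothing later overlaps S4 either.
S7 starts exactly when S6 ends (back-to-back, no overlap).
Overlapping pairs: S1 & S2, S2 & S3 — 2 in total.

2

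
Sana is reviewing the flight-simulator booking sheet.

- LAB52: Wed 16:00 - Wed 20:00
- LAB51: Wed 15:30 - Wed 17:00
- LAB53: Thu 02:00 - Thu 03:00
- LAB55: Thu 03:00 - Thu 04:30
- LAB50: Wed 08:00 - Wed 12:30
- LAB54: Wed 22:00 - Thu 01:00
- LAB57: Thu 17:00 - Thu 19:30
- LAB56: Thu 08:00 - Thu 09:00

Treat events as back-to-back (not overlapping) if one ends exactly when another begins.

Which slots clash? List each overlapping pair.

LAB51 & LAB52

Sorted by start: LAB50, LAB51, LAB52, LAB54, LAB53, LAB55, LAB56, LAB57.
LAB51 starts after LAB50 ends, so LAB50 has no further overlaps.
LAB52 starts before LAB51 ends → LAB51 and LAB52 overlap.
LAB54 starts after LAB51 ends, so LAB51 has no further overlaps.
LAB54 starts after LAB52 ends, so LAB52 has no further overlaps.
LAB53 starts after LAB54 ends, so LAB54 has no further overlaps.
LAB55 starts exactly when LAB53 ends (back-to-back, no overlap), so LAB53 has no further overlaps.
LAB56 starts after LAB55 ends, so LAB55 has no further overlaps.
LAB57 starts after LAB56 ends.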